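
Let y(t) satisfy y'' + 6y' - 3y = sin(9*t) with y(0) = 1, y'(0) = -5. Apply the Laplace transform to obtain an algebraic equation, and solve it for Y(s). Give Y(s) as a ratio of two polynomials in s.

Laplace-transform each side.
With L{y''} = s^2 Y - s·y(0) - y'(0) and L{y'} = sY - y(0), with y(0) = 1, y'(0) = -5: the LHS transforms to (s^2 + 6*s - 3)Y - (s + 1).
The right side is L{sin(9*t)} = 9/(s^2 + 81).
So (s^2 + 6*s - 3)Y = 9/(s^2 + 81) + (s + 1).
Divide through and combine into a single rational function.

Y(s) = (s^3 + s^2 + 81*s + 90)/(s^4 + 6*s^3 + 78*s^2 + 486*s - 243)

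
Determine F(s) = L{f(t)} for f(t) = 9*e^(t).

L{9} = 9/s.
By the first shifting theorem, multiplying by e^(t) replaces s with s - 1.

F(s) = 9/(s - 1)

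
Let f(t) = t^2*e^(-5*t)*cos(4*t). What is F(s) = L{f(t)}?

L{cos(4t)} = s/(s^2 + 16).
Multiplying by e^(-5t) shifts s → s + 5, so L{e^(-5*t)*cos(4*t)} = (s + 5)/((s + 5)^2 + 16).
Then apply L{t^2·g(t)} = (-1)^2 d^2/ds^2[G(s)] with G(s) = (s + 5)/((s + 5)^2 + 16):
differentiating 2 times and applying the sign gives 2*(s + 5)*(s^2 + 10*s - 23)/(s^2 + 10*s + 41)^3.

F(s) = 2*(s + 5)*(s^2 + 10*s - 23)/(s^2 + 10*s + 41)^3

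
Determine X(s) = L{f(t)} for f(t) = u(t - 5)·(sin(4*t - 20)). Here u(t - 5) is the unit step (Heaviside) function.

X(s) = 4*exp(-5*s)/(s^2 + 16)

By the second shifting theorem, L{u(t - c)·g(t - c)} = e^(-cs)·G(s) with c = 5 and G(s) = L{g(t)}.
L{sin(4t)} = 4/(s^2 + 16).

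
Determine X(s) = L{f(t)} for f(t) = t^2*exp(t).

L{e^(t)} = 1/(s - 1).
Then apply L{t^2·g(t)} = (-1)^2 d^2/ds^2[G(s)] with G(s) = 1/(s - 1):
differentiating 2 times and applying the sign gives 2/(s - 1)^3.

X(s) = 2/(s - 1)^3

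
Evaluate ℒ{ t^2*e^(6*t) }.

2/(s - 6)^3

L{e^(6t)} = 1/(s - 6).
Then apply L{t^2·g(t)} = (-1)^2 d^2/ds^2[G(s)] with G(s) = 1/(s - 6):
differentiating 2 times and applying the sign gives 2/(s - 6)^3.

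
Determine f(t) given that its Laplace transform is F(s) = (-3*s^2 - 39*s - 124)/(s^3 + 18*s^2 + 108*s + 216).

Factor the denominator: s^3 + 18*s^2 + 108*s + 216 = (s + 6)^3.
Partial fraction decomposition gives [-3/(s + 6)] + [-3/(s + 6)^2] + [2/(s + 6)^3].
Invert each term: -3/(s + 6) ↔ -3e^(-6t); -3/(s + 6)^2 ↔ -3t·e^(-6t); 2/(s + 6)^3 ↔ (1)t^2·e^(-6t).

f(t) = t^2*exp(-6*t) - 3*t*exp(-6*t) - 3*exp(-6*t)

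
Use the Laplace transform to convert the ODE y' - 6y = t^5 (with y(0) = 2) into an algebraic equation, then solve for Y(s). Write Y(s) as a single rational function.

Y(s) = (2*s^6 + 120)/(s^7 - 6*s^6)

Transform both sides with L{·}.
Using L{y'} = sY - y(0) = sY - 2, the left side becomes (s - 6)Y - (2).
The right side is L{t^5} = 120/s^6.
So (s - 6)Y = 120/s^6 + (2).
Isolate Y and clear denominators.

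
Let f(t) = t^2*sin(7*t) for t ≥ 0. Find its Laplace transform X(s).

L{sin(7t)} = 7/(s^2 + 49).
Then apply L{t^2·g(t)} = (-1)^2 d^2/ds^2[G(s)] with G(s) = 7/(s^2 + 49):
differentiating 2 times and applying the sign gives 14*(3*s^2 - 49)/(s^2 + 49)^3.

X(s) = 14*(3*s^2 - 49)/(s^2 + 49)^3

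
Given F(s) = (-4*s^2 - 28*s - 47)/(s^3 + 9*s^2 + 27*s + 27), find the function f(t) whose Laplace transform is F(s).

f(t) = t^2*exp(-3*t)/2 - 4*t*exp(-3*t) - 4*exp(-3*t)

Factor the denominator: s^3 + 9*s^2 + 27*s + 27 = (s + 3)^3.
Partial fraction decomposition gives [-4/(s + 3)] + [-4/(s + 3)^2] + [(s + 3)^(-3)].
Invert each term: -4/(s + 3) ↔ -4e^(-3t); -4/(s + 3)^2 ↔ -4t·e^(-3t); 1/(s + 3)^3 ↔ (1/2)t^2·e^(-3t).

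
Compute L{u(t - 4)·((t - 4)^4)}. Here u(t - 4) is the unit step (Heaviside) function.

24*exp(-4*s)/s^5

By the second shifting theorem, L{u(t - c)·g(t - c)} = e^(-cs)·G(s) with c = 4 and G(s) = L{g(t)}.
L{t^4} = 4!/s^5 = 24/s^5.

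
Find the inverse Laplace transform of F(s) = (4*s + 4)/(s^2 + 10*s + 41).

Complete the square in the denominator: s^2 + 10*s + 41 = (s + 5)^2 + 4^2.
Split the numerator to match: 4*s + 4 = 4·(s + 5) - 4·4.
Invert each term: 4·(s + 5)/((s + 5)^2 + 16) ↔ 4e^(-5t)cos(4t); -4·4/((s + 5)^2 + 16) ↔ -4e^(-5t)sin(4t).

-4*exp(-5*t)*sin(4*t) + 4*exp(-5*t)*cos(4*t)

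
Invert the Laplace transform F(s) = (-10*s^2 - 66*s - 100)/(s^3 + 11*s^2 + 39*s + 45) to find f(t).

f(t) = 4*t*exp(-3*t) - 5*exp(-3*t) - 5*exp(-5*t)

Factor the denominator: s^3 + 11*s^2 + 39*s + 45 = (s + 3)^2*(s + 5).
Partial fraction decomposition gives [-5/(s + 3)] + [4/(s + 3)^2] + [-5/(s + 5)].
Invert each term: -5/(s + 3) ↔ -5e^(-3t); 4/(s + 3)^2 ↔ 4t·e^(-3t); -5/(s + 5) ↔ -5e^(-5t).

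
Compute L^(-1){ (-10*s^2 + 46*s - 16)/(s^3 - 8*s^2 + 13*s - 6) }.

-4*t*exp(t) - 4*exp(6*t) - 6*exp(t)

Factor the denominator: s^3 - 8*s^2 + 13*s - 6 = (s - 6)*(s - 1)^2.
Partial fraction decomposition gives [-6/(s - 1)] + [-4/(s - 1)^2] + [-4/(s - 6)].
Invert each term: -6/(s - 1) ↔ -6e^(t); -4/(s - 1)^2 ↔ -4t·e^(t); -4/(s - 6) ↔ -4e^(6t).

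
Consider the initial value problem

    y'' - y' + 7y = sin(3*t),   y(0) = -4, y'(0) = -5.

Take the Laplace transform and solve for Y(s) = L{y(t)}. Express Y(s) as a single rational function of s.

Apply the Laplace transform to the equation.
The derivative rules (L{y''} = s^2 Y - s·y(0) - y'(0) and L{y'} = sY - y(0), with y(0) = -4, y'(0) = -5) turn the left side into (s^2 - s + 7)Y - (-4*s - 1).
The right side is L{sin(3*t)} = 3/(s^2 + 9).
So (s^2 - s + 7)Y = 3/(s^2 + 9) + (-4*s - 1).
Solve for Y(s) and write it as one ratio of polynomials.

Y(s) = (-4*s^3 - s^2 - 36*s - 6)/(s^4 - s^3 + 16*s^2 - 9*s + 63)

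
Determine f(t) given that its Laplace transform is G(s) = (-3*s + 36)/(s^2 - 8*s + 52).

Complete the square in the denominator: s^2 - 8*s + 52 = (s - 4)^2 + 6^2.
Split the numerator to match: -3*s + 36 = -3·(s - 4) + 4·6.
Invert each term: -3·(s - 4)/((s - 4)^2 + 36) ↔ -3e^(4t)cos(6t); 4·6/((s - 4)^2 + 36) ↔ 4e^(4t)sin(6t).

f(t) = 4*exp(4*t)*sin(6*t) - 3*exp(4*t)*cos(6*t)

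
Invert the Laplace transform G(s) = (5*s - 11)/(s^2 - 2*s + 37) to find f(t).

f(t) = -exp(t)*sin(6*t) + 5*exp(t)*cos(6*t)

Complete the square in the denominator: s^2 - 2*s + 37 = (s - 1)^2 + 6^2.
Split the numerator to match: 5*s - 11 = 5·(s - 1) - 1·6.
Invert each term: 5·(s - 1)/((s - 1)^2 + 36) ↔ 5e^(t)cos(6t); -1·6/((s - 1)^2 + 36) ↔ -e^(t)sin(6t).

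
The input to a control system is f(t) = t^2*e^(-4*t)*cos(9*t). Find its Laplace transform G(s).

G(s) = 2*(s + 4)*(s^2 + 8*s - 227)/(s^2 + 8*s + 97)^3

L{cos(9t)} = s/(s^2 + 81).
Multiplying by e^(-4t) shifts s → s + 4, so L{e^(-4*t)*cos(9*t)} = (s + 4)/((s + 4)^2 + 81).
Then apply L{t^2·g(t)} = (-1)^2 d^2/ds^2[H(s)] with H(s) = (s + 4)/((s + 4)^2 + 81):
differentiating 2 times and applying the sign gives 2*(s + 4)*(s^2 + 8*s - 227)/(s^2 + 8*s + 97)^3.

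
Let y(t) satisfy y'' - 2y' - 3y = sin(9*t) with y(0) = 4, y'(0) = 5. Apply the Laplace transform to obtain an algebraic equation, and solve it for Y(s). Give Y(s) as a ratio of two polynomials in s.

Y(s) = (4*s^3 - 3*s^2 + 324*s - 234)/(s^4 - 2*s^3 + 78*s^2 - 162*s - 243)

Laplace-transform each side.
With L{y''} = s^2 Y - s·y(0) - y'(0) and L{y'} = sY - y(0), with y(0) = 4, y'(0) = 5: the LHS transforms to (s^2 - 2*s - 3)Y - (4*s - 3).
The right side is L{sin(9*t)} = 9/(s^2 + 81).
So (s^2 - 2*s - 3)Y = 9/(s^2 + 81) + (4*s - 3).
Divide through and combine into a single rational function.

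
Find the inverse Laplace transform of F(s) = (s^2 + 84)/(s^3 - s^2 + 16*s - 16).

Factor the denominator: s^3 - s^2 + 16*s - 16 = (s - 1)*(s^2 + 16).
Partial fraction decomposition gives [5/(s - 1)] + [-4*s/(s^2 + 16)] + [-4/(s^2 + 16)].
Invert each term: 5/(s - 1) ↔ 5e^(t); -4·s/(s^2 + 16) ↔ -4cos(4t); -1·4/(s^2 + 16) ↔ -sin(4t).

5*exp(t) - sin(4*t) - 4*cos(4*t)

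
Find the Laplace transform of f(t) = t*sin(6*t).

12*s/(s^2 + 36)^2

L{sin(6t)} = 6/(s^2 + 36).
Then apply L{t·g(t)} = -d/ds[H(s)] with H(s) = 6/(s^2 + 36):
differentiating 1 time and applying the sign gives 12*s/(s^2 + 36)^2.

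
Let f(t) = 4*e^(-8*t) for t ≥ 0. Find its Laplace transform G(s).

L{4} = 4/s.
By the first shifting theorem, multiplying by e^(-8t) replaces s with s + 8.

G(s) = 4/(s + 8)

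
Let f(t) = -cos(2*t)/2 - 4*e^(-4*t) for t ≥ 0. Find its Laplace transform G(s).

Apply the Laplace transform termwise.
(-1/2)·[L{cos(2t)} = s/(s^2 + 4)]; (-4)·[L{e^(-4t)} = 1/(s + 4)].

G(s) = -s/(2*(s^2 + 4)) - 4/(s + 4)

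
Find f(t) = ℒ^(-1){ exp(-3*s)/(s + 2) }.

The factor e^(-3s) signals a time shift by c = 3 (second shifting theorem).
L{e^(-2t)} = 1/(s + 2), so L^-1{1/(s + 2)} = exp(-2*t).
Hence the inverse is u(t - 3) times that function evaluated at t - 3.

f(t) = Heaviside(t - 3)*(exp(-2*t + 6))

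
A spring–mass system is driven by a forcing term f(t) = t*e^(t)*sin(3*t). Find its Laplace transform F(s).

L{sin(3t)} = 3/(s^2 + 9).
Multiplying by e^(t) shifts s → s - 1, so L{e^(t)*sin(3*t)} = 3/((s - 1)^2 + 9).
Then apply L{t·g(t)} = -d/ds[G(s)] with G(s) = 3/((s - 1)^2 + 9):
differentiating 1 time and applying the sign gives 6*(s - 1)/(s^2 - 2*s + 10)^2.

F(s) = 6*(s - 1)/(s^2 - 2*s + 10)^2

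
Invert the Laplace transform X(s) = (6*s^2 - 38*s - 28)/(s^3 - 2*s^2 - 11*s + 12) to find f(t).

f(t) = -4*exp(4*t) + 5*exp(t) + 5*exp(-3*t)

Factor the denominator: s^3 - 2*s^2 - 11*s + 12 = (s - 4)*(s - 1)*(s + 3).
Partial fraction decomposition gives [-4/(s - 4)] + [5/(s + 3)] + [5/(s - 1)].
Invert each term: -4/(s - 4) ↔ -4e^(4t); 5/(s + 3) ↔ 5e^(-3t); 5/(s - 1) ↔ 5e^(t).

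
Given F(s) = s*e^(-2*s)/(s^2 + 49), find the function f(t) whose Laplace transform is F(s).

f(t) = Heaviside(t - 2)*(cos(7*t - 14))

The factor e^(-2s) signals a time shift by c = 2 (second shifting theorem).
L{cos(7t)} = s/(s^2 + 49), so L^-1{s/(s^2 + 49)} = cos(7*t).
Hence the inverse is u(t - 2) times that function evaluated at t - 2.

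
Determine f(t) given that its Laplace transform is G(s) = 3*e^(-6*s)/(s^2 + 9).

f(t) = Heaviside(t - 6)*(sin(3*t - 18))

The factor e^(-6s) signals a time shift by c = 6 (second shifting theorem).
L{sin(3t)} = 3/(s^2 + 9), so L^-1{3/(s^2 + 9)} = sin(3*t).
Hence the inverse is u(t - 6) times that function evaluated at t - 6.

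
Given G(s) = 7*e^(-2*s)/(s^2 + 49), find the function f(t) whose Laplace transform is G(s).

The factor e^(-2s) signals a time shift by c = 2 (second shifting theorem).
L{sin(7t)} = 7/(s^2 + 49), so L^-1{7/(s^2 + 49)} = sin(7*t).
Hence the inverse is u(t - 2) times that function evaluated at t - 2.

f(t) = Heaviside(t - 2)*(sin(7*t - 14))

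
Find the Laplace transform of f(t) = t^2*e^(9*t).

2/(s - 9)^3

L{e^(9t)} = 1/(s - 9).
Then apply L{t^2·g(t)} = (-1)^2 d^2/ds^2[G(s)] with G(s) = 1/(s - 9):
differentiating 2 times and applying the sign gives 2/(s - 9)^3.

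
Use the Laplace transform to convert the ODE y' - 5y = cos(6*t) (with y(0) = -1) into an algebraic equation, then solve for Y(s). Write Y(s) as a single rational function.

Laplace-transform each side.
The derivative rules (L{y'} = sY - y(0) = sY - (-1)) turn the left side into (s - 5)Y - (-1).
The right side is L{cos(6*t)} = s/(s^2 + 36).
So (s - 5)Y = s/(s^2 + 36) + (-1).
Solve for Y(s) and write it as one ratio of polynomials.

Y(s) = (-s^2 + s - 36)/(s^3 - 5*s^2 + 36*s - 180)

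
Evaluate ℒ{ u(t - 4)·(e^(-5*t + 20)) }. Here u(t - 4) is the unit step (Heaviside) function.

exp(-4*s)/(s + 5)

By the second shifting theorem, L{u(t - c)·g(t - c)} = e^(-cs)·G(s) with c = 4 and G(s) = L{g(t)}.
L{e^(-5t)} = 1/(s + 5).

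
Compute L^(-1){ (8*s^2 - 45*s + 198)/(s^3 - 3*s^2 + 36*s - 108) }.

3*exp(3*t) - 5*sin(6*t) + 5*cos(6*t)

Factor the denominator: s^3 - 3*s^2 + 36*s - 108 = (s - 3)*(s^2 + 36).
Partial fraction decomposition gives [3/(s - 3)] + [5*s/(s^2 + 36)] + [-30/(s^2 + 36)].
Invert each term: 3/(s - 3) ↔ 3e^(3t); 5·s/(s^2 + 36) ↔ 5cos(6t); -5·6/(s^2 + 36) ↔ -5sin(6t).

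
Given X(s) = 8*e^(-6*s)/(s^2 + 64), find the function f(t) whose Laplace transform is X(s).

The factor e^(-6s) signals a time shift by c = 6 (second shifting theorem).
L{sin(8t)} = 8/(s^2 + 64), so L^-1{8/(s^2 + 64)} = sin(8*t).
Hence the inverse is u(t - 6) times that function evaluated at t - 6.

f(t) = Heaviside(t - 6)*(sin(8*t - 48))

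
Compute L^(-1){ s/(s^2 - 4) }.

cosh(2*t)

Since L{cosh(2t)} = s/(s^2 - 4), the inverse is cosh(2*t).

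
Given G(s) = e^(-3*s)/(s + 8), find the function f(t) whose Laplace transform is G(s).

f(t) = Heaviside(t - 3)*(exp(-8*t + 24))

The factor e^(-3s) signals a time shift by c = 3 (second shifting theorem).
L{e^(-8t)} = 1/(s + 8), so L^-1{1/(s + 8)} = e^(-8*t).
Hence the inverse is u(t - 3) times that function evaluated at t - 3.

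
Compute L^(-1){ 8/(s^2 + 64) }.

Since L{sin(8t)} = 8/(s^2 + 64), the inverse is sin(8*t).

sin(8*t)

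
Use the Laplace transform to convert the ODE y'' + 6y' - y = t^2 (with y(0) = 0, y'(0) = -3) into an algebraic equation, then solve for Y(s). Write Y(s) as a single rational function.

Laplace-transform each side.
The derivative rules (L{y''} = s^2 Y - s·y(0) - y'(0) and L{y'} = sY - y(0), with y(0) = 0, y'(0) = -3) turn the left side into (s^2 + 6*s - 1)Y - (-3).
The right side is L{t^2} = 2/s^3.
So (s^2 + 6*s - 1)Y = 2/s^3 + (-3).
Solve for Y(s) and write it as one ratio of polynomials.

Y(s) = (-3*s^3 + 2)/(s^5 + 6*s^4 - s^3)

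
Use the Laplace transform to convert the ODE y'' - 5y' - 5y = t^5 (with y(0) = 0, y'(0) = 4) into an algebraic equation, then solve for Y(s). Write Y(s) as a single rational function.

Apply the Laplace transform to the equation.
The derivative rules (L{y''} = s^2 Y - s·y(0) - y'(0) and L{y'} = sY - y(0), with y(0) = 0, y'(0) = 4) turn the left side into (s^2 - 5*s - 5)Y - (4).
The right side is L{t^5} = 120/s^6.
So (s^2 - 5*s - 5)Y = 120/s^6 + (4).
Divide through and combine into a single rational function.

Y(s) = (4*s^6 + 120)/(s^8 - 5*s^7 - 5*s^6)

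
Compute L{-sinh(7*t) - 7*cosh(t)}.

Apply the Laplace transform termwise.
(-7)·[L{cosh(t)} = s/(s^2 - 1)]; (-1)·[L{sinh(7t)} = 7/(s^2 - 49)].

-7*s/(s^2 - 1) - 7/(s^2 - 49)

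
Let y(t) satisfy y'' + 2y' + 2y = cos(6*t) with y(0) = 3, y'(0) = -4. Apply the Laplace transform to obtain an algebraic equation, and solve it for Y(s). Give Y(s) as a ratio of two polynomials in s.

Y(s) = (3*s^3 + 2*s^2 + 109*s + 72)/(s^4 + 2*s^3 + 38*s^2 + 72*s + 72)

Apply the Laplace transform to the equation.
With L{y''} = s^2 Y - s·y(0) - y'(0) and L{y'} = sY - y(0), with y(0) = 3, y'(0) = -4: the LHS transforms to (s^2 + 2*s + 2)Y - (3*s + 2).
The right side is L{cos(6*t)} = s/(s^2 + 36).
So (s^2 + 2*s + 2)Y = s/(s^2 + 36) + (3*s + 2).
Divide through and combine into a single rational function.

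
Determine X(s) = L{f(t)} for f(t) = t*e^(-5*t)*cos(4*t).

L{cos(4t)} = s/(s^2 + 16).
Multiplying by e^(-5t) shifts s → s + 5, so L{e^(-5*t)*cos(4*t)} = (s + 5)/((s + 5)^2 + 16).
Then apply L{t·g(t)} = -d/ds[G(s)] with G(s) = (s + 5)/((s + 5)^2 + 16):
differentiating 1 time and applying the sign gives (s + 1)*(s + 9)/(s^2 + 10*s + 41)^2.

X(s) = (s + 1)*(s + 9)/(s^2 + 10*s + 41)^2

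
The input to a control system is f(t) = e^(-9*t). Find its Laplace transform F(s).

F(s) = 1/(s + 9)

L{e^(-9t)} = 1/(s + 9).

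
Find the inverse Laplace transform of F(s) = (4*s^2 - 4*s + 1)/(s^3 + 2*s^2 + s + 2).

-2*sin(t) - cos(t) + 5*exp(-2*t)

Factor the denominator: s^3 + 2*s^2 + s + 2 = (s + 2)*(s^2 + 1).
Partial fraction decomposition gives [5/(s + 2)] + [-s/(s^2 + 1)] + [-2/(s^2 + 1)].
Invert each term: 5/(s + 2) ↔ 5e^(-2t); -1·s/(s^2 + 1) ↔ -cos(t); -2·1/(s^2 + 1) ↔ -2sin(t).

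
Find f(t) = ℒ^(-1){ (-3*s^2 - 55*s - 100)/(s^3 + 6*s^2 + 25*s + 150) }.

Factor the denominator: s^3 + 6*s^2 + 25*s + 150 = (s + 6)*(s^2 + 25).
Partial fraction decomposition gives [2/(s + 6)] + [-5*s/(s^2 + 25)] + [-25/(s^2 + 25)].
Invert each term: 2/(s + 6) ↔ 2e^(-6t); -5·s/(s^2 + 25) ↔ -5cos(5t); -5·5/(s^2 + 25) ↔ -5sin(5t).

f(t) = -5*sin(5*t) - 5*cos(5*t) + 2*exp(-6*t)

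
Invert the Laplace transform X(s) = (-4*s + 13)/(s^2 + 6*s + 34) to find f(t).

Complete the square in the denominator: s^2 + 6*s + 34 = (s + 3)^2 + 5^2.
Split the numerator to match: -4*s + 13 = -4·(s + 3) + 5·5.
Invert each term: -4·(s + 3)/((s + 3)^2 + 25) ↔ -4e^(-3t)cos(5t); 5·5/((s + 3)^2 + 25) ↔ 5e^(-3t)sin(5t).

f(t) = 5*exp(-3*t)*sin(5*t) - 4*exp(-3*t)*cos(5*t)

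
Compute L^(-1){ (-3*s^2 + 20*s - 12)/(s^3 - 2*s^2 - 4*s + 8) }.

Factor the denominator: s^3 - 2*s^2 - 4*s + 8 = (s - 2)^2*(s + 2).
Partial fraction decomposition gives [1/(s - 2)] + [4/(s - 2)^2] + [-4/(s + 2)].
Invert each term: 1/(s - 2) ↔ e^(2t); 4/(s - 2)^2 ↔ 4t·e^(2t); -4/(s + 2) ↔ -4e^(-2t).

4*t*exp(2*t) + exp(2*t) - 4*exp(-2*t)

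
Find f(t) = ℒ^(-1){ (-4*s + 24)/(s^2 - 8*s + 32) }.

Complete the square in the denominator: s^2 - 8*s + 32 = (s - 4)^2 + 4^2.
Split the numerator to match: -4*s + 24 = -4·(s - 4) + 2·4.
Invert each term: -4·(s - 4)/((s - 4)^2 + 16) ↔ -4e^(4t)cos(4t); 2·4/((s - 4)^2 + 16) ↔ 2e^(4t)sin(4t).

f(t) = 2*exp(4*t)*sin(4*t) - 4*exp(4*t)*cos(4*t)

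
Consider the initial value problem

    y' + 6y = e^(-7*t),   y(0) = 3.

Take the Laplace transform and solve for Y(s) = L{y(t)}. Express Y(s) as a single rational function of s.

Y(s) = (3*s + 22)/(s^2 + 13*s + 42)

Take the Laplace transform of both sides.
With L{y'} = sY - y(0) = sY - 3: the LHS transforms to (s + 6)Y - (3).
The right side is L{e^(-7*t)} = 1/(s + 7).
So (s + 6)Y = 1/(s + 7) + (3).
Isolate Y and clear denominators.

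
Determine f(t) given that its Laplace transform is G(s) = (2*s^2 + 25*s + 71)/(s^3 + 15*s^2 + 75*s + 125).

Factor the denominator: s^3 + 15*s^2 + 75*s + 125 = (s + 5)^3.
Partial fraction decomposition gives [2/(s + 5)] + [5/(s + 5)^2] + [-4/(s + 5)^3].
Invert each term: 2/(s + 5) ↔ 2e^(-5t); 5/(s + 5)^2 ↔ 5t·e^(-5t); -4/(s + 5)^3 ↔ (-2)t^2·e^(-5t).

f(t) = -2*t^2*exp(-5*t) + 5*t*exp(-5*t) + 2*exp(-5*t)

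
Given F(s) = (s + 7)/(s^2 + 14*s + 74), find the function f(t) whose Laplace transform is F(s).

Rewrite the denominator: s^2 + 14*s + 74 = (s + 7)^2 + 25.
The form in (s + 7) signals a first-shifting-theorem factor e^(-7t).
Since L{cos(5t)} = s/(s^2 + 25), the inverse is e^(-7*t)*cos(5*t).

f(t) = exp(-7*t)*cos(5*t)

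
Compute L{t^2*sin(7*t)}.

L{sin(7t)} = 7/(s^2 + 49).
Then apply L{t^2·g(t)} = (-1)^2 d^2/ds^2[G(s)] with G(s) = 7/(s^2 + 49):
differentiating 2 times and applying the sign gives 14*(3*s^2 - 49)/(s^2 + 49)^3.

14*(3*s^2 - 49)/(s^2 + 49)^3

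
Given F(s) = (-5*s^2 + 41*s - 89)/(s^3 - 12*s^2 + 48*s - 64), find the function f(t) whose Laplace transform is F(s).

Factor the denominator: s^3 - 12*s^2 + 48*s - 64 = (s - 4)^3.
Partial fraction decomposition gives [-5/(s - 4)] + [(s - 4)^(-2)] + [-5/(s - 4)^3].
Invert each term: -5/(s - 4) ↔ -5e^(4t); 1/(s - 4)^2 ↔ t·e^(4t); -5/(s - 4)^3 ↔ (-5/2)t^2·e^(4t).

f(t) = -5*t^2*exp(4*t)/2 + t*exp(4*t) - 5*exp(4*t)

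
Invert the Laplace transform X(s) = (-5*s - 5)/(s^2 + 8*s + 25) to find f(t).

Complete the square in the denominator: s^2 + 8*s + 25 = (s + 4)^2 + 3^2.
Split the numerator to match: -5*s - 5 = -5·(s + 4) + 5·3.
Invert each term: -5·(s + 4)/((s + 4)^2 + 9) ↔ -5e^(-4t)cos(3t); 5·3/((s + 4)^2 + 9) ↔ 5e^(-4t)sin(3t).

f(t) = 5*exp(-4*t)*sin(3*t) - 5*exp(-4*t)*cos(3*t)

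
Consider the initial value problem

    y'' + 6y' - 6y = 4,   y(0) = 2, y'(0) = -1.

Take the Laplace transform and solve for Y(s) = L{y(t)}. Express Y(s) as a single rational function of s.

Laplace-transform each side.
The derivative rules (L{y''} = s^2 Y - s·y(0) - y'(0) and L{y'} = sY - y(0), with y(0) = 2, y'(0) = -1) turn the left side into (s^2 + 6*s - 6)Y - (2*s + 11).
The right side is L{4} = 4/s.
So (s^2 + 6*s - 6)Y = 4/s + (2*s + 11).
Solve for Y(s) and write it as one ratio of polynomials.

Y(s) = (2*s^2 + 11*s + 4)/(s^3 + 6*s^2 - 6*s)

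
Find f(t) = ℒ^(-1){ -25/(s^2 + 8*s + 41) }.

Rewrite the denominator: s^2 + 8*s + 41 = (s + 4)^2 + 25.
The form in (s + 4) signals a first-shifting-theorem factor e^(-4t).
Since L{sin(5t)} = 5/(s^2 + 25), the inverse is exp(-4*t)*sin(5*t), scaled by -5.

f(t) = -5*exp(-4*t)*sin(5*t)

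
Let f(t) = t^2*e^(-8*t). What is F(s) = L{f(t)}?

L{t^2} = 2!/s^3 = 2/s^3.
By the first shifting theorem, multiplying by e^(-8t) replaces s with s + 8.

F(s) = 2/(s + 8)^3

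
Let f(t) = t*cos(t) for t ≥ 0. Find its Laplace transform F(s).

L{cos(t)} = s/(s^2 + 1).
Then apply L{t·g(t)} = -d/ds[G(s)] with G(s) = s/(s^2 + 1):
differentiating 1 time and applying the sign gives (s - 1)*(s + 1)/(s^2 + 1)^2.

F(s) = (s - 1)*(s + 1)/(s^2 + 1)^2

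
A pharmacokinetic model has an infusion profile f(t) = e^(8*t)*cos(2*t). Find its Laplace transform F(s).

F(s) = (s - 8)/((s - 8)^2 + 4)

L{cos(2t)} = s/(s^2 + 4).
By the first shifting theorem, multiplying by e^(8t) replaces s with s - 8.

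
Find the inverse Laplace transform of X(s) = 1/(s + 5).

Since L{e^(-5t)} = 1/(s + 5), the inverse is e^(-5*t).

exp(-5*t)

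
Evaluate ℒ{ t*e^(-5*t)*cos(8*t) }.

(s - 3)*(s + 13)/(s^2 + 10*s + 89)^2

L{cos(8t)} = s/(s^2 + 64).
Multiplying by e^(-5t) shifts s → s + 5, so L{e^(-5*t)*cos(8*t)} = (s + 5)/((s + 5)^2 + 64).
Then apply L{t·g(t)} = -d/ds[G(s)] with G(s) = (s + 5)/((s + 5)^2 + 64):
differentiating 1 time and applying the sign gives (s - 3)*(s + 13)/(s^2 + 10*s + 89)^2.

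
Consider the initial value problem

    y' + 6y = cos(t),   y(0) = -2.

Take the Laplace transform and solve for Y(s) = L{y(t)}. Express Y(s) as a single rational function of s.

Laplace-transform each side.
With L{y'} = sY - y(0) = sY - (-2): the LHS transforms to (s + 6)Y - (-2).
The right side is L{cos(t)} = s/(s^2 + 1).
So (s + 6)Y = s/(s^2 + 1) + (-2).
Divide through and combine into a single rational function.

Y(s) = (-2*s^2 + s - 2)/(s^3 + 6*s^2 + s + 6)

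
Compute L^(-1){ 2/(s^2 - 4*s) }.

Rewrite the denominator: s^2 - 4*s = (s - 2)^2 - 4.
The form in (s - 2) signals a first-shifting-theorem factor e^(2t).
Since L{sinh(2t)} = 2/(s^2 - 4), the inverse is e^(2*t)*sinh(2*t).

exp(2*t)*sinh(2*t)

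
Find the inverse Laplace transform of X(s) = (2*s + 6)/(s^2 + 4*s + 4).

Factor the denominator: s^2 + 4*s + 4 = (s + 2)^2.
Partial fraction decomposition gives [2/(s + 2)] + [2/(s + 2)^2].
Invert each term: 2/(s + 2) ↔ 2e^(-2t); 2/(s + 2)^2 ↔ 2t·e^(-2t).

2*t*exp(-2*t) + 2*exp(-2*t)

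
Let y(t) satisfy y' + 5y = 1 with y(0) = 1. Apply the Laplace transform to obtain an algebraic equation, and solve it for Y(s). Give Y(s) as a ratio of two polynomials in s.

Take the Laplace transform of both sides.
The derivative rules (L{y'} = sY - y(0) = sY - 1) turn the left side into (s + 5)Y - (1).
The right side is L{1} = 1/s.
So (s + 5)Y = 1/s + (1).
Solve for Y(s) and write it as one ratio of polynomials.

Y(s) = (s + 1)/(s^2 + 5*s)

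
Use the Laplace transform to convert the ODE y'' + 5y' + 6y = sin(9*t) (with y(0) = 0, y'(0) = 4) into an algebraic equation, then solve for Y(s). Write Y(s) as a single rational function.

Y(s) = (4*s^2 + 333)/(s^4 + 5*s^3 + 87*s^2 + 405*s + 486)

Apply the Laplace transform to the equation.
With L{y''} = s^2 Y - s·y(0) - y'(0) and L{y'} = sY - y(0), with y(0) = 0, y'(0) = 4: the LHS transforms to (s^2 + 5*s + 6)Y - (4).
The right side is L{sin(9*t)} = 9/(s^2 + 81).
So (s^2 + 5*s + 6)Y = 9/(s^2 + 81) + (4).
Isolate Y and clear denominators.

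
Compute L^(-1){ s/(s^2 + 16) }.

Since L{cos(4t)} = s/(s^2 + 16), the inverse is cos(4*t).

cos(4*t)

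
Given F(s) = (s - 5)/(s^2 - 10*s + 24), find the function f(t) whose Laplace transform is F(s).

f(t) = exp(5*t)*cosh(t)

Rewrite the denominator: s^2 - 10*s + 24 = (s - 5)^2 - 1.
The form in (s - 5) signals a first-shifting-theorem factor e^(5t).
Since L{cosh(t)} = s/(s^2 - 1), the inverse is exp(5*t)*cosh(t).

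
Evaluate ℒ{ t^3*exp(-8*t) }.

L{t^3} = 3!/s^4 = 6/s^4.
By the first shifting theorem, multiplying by e^(-8t) replaces s with s + 8.

6/(s + 8)^4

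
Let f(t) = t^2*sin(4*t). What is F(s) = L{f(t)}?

F(s) = 8*(3*s^2 - 16)/(s^2 + 16)^3

L{sin(4t)} = 4/(s^2 + 16).
Then apply L{t^2·g(t)} = (-1)^2 d^2/ds^2[G(s)] with G(s) = 4/(s^2 + 16):
differentiating 2 times and applying the sign gives 8*(3*s^2 - 16)/(s^2 + 16)^3.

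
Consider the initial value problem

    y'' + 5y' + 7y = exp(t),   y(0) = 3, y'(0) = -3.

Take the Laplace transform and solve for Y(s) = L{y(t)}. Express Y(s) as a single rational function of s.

Y(s) = (3*s^2 + 9*s - 11)/(s^3 + 4*s^2 + 2*s - 7)

Apply the Laplace transform to the equation.
With L{y''} = s^2 Y - s·y(0) - y'(0) and L{y'} = sY - y(0), with y(0) = 3, y'(0) = -3: the LHS transforms to (s^2 + 5*s + 7)Y - (3*s + 12).
The right side is L{exp(t)} = 1/(s - 1).
So (s^2 + 5*s + 7)Y = 1/(s - 1) + (3*s + 12).
Isolate Y and clear denominators.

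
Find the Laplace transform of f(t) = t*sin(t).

L{sin(t)} = 1/(s^2 + 1).
Then apply L{t·g(t)} = -d/ds[H(s)] with H(s) = 1/(s^2 + 1):
differentiating 1 time and applying the sign gives 2*s/(s^2 + 1)^2.

2*s/(s^2 + 1)^2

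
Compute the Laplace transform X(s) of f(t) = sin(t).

X(s) = 1/(s^2 + 1)

L{sin(t)} = 1/(s^2 + 1).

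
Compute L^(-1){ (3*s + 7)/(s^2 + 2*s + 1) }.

Factor the denominator: s^2 + 2*s + 1 = (s + 1)^2.
Partial fraction decomposition gives [3/(s + 1)] + [4/(s + 1)^2].
Invert each term: 3/(s + 1) ↔ 3e^(-t); 4/(s + 1)^2 ↔ 4t·e^(-t).

4*t*exp(-t) + 3*exp(-t)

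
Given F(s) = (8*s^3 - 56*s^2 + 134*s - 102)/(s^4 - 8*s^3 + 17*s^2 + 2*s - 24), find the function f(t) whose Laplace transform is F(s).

f(t) = 5*exp(4*t) - 3*exp(3*t) + exp(2*t) + 5*exp(-t)

Factor the denominator: s^4 - 8*s^3 + 17*s^2 + 2*s - 24 = (s - 4)*(s - 3)*(s - 2)*(s + 1).
Partial fraction decomposition gives [-3/(s - 3)] + [1/(s - 2)] + [5/(s - 4)] + [5/(s + 1)].
Invert each term: -3/(s - 3) ↔ -3e^(3t); 1/(s - 2) ↔ e^(2t); 5/(s - 4) ↔ 5e^(4t); 5/(s + 1) ↔ 5e^(-t).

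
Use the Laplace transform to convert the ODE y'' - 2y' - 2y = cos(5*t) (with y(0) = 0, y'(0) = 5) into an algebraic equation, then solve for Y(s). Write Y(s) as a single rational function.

Laplace-transform each side.
With L{y''} = s^2 Y - s·y(0) - y'(0) and L{y'} = sY - y(0), with y(0) = 0, y'(0) = 5: the LHS transforms to (s^2 - 2*s - 2)Y - (5).
The right side is L{cos(5*t)} = s/(s^2 + 25).
So (s^2 - 2*s - 2)Y = s/(s^2 + 25) + (5).
Solve for Y(s) and write it as one ratio of polynomials.

Y(s) = (5*s^2 + s + 125)/(s^4 - 2*s^3 + 23*s^2 - 50*s - 50)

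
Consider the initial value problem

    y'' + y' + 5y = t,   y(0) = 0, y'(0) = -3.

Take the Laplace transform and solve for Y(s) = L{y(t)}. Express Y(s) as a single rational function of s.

Y(s) = (-3*s^2 + 1)/(s^4 + s^3 + 5*s^2)

Laplace-transform each side.
Using L{y''} = s^2 Y - s·y(0) - y'(0) and L{y'} = sY - y(0), with y(0) = 0, y'(0) = -3, the left side becomes (s^2 + s + 5)Y - (-3).
The right side is L{t} = s^(-2).
So (s^2 + s + 5)Y = s^(-2) + (-3).
Divide through and combine into a single rational function.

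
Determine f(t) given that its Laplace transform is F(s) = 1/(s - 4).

f(t) = exp(4*t)

Since L{e^(4t)} = 1/(s - 4), the inverse is e^(4*t).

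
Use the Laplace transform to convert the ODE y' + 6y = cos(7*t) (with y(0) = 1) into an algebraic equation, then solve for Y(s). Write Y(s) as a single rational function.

Apply the Laplace transform to the equation.
Using L{y'} = sY - y(0) = sY - 1, the left side becomes (s + 6)Y - (1).
The right side is L{cos(7*t)} = s/(s^2 + 49).
So (s + 6)Y = s/(s^2 + 49) + (1).
Isolate Y and clear denominators.

Y(s) = (s^2 + s + 49)/(s^3 + 6*s^2 + 49*s + 294)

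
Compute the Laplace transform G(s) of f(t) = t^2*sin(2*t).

L{sin(2t)} = 2/(s^2 + 4).
Then apply L{t^2·g(t)} = (-1)^2 d^2/ds^2[H(s)] with H(s) = 2/(s^2 + 4):
differentiating 2 times and applying the sign gives 4*(3*s^2 - 4)/(s^2 + 4)^3.

G(s) = 4*(3*s^2 - 4)/(s^2 + 4)^3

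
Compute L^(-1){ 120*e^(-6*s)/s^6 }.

The factor e^(-6s) signals a time shift by c = 6 (second shifting theorem).
L{t^5} = 5!/s^6 = 120/s^6, so L^-1{120/s^6} = t^5.
Hence the inverse is u(t - 6) times that function evaluated at t - 6.

Heaviside(t - 6)*((t - 6)^5)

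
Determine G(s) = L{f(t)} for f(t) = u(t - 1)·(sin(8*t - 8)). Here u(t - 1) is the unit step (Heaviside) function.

By the second shifting theorem, L{u(t - c)·g(t - c)} = e^(-cs)·H(s) with c = 1 and H(s) = L{g(t)}.
L{sin(8t)} = 8/(s^2 + 64).

G(s) = 8*exp(-s)/(s^2 + 64)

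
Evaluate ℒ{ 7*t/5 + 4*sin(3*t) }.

12/(s^2 + 9) + 7/(5*s^2)

Apply the Laplace transform termwise.
(4)·[L{sin(3t)} = 3/(s^2 + 9)]; (7/5)·[L{t} = 1!/s^2 = 1/s^2].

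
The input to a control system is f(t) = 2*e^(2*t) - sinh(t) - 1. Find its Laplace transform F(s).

F(s) = -1/(s^2 - 1) + 2/(s - 2) - 1/s

Apply the Laplace transform termwise.
(-1)·[L{sinh(t)} = 1/(s^2 - 1)]; L{-1} = -1/s; (2)·[L{e^(2t)} = 1/(s - 2)].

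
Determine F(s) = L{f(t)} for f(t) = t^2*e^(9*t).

L{e^(9t)} = 1/(s - 9).
Then apply L{t^2·g(t)} = (-1)^2 d^2/ds^2[G(s)] with G(s) = 1/(s - 9):
differentiating 2 times and applying the sign gives 2/(s - 9)^3.

F(s) = 2/(s - 9)^3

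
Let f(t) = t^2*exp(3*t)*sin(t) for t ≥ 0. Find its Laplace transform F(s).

F(s) = 2*(3*s^2 - 18*s + 26)/(s^2 - 6*s + 10)^3

L{sin(t)} = 1/(s^2 + 1).
Multiplying by e^(3t) shifts s → s - 3, so L{exp(3*t)*sin(t)} = 1/((s - 3)^2 + 1).
Then apply L{t^2·g(t)} = (-1)^2 d^2/ds^2[G(s)] with G(s) = 1/((s - 3)^2 + 1):
differentiating 2 times and applying the sign gives 2*(3*s^2 - 18*s + 26)/(s^2 - 6*s + 10)^3.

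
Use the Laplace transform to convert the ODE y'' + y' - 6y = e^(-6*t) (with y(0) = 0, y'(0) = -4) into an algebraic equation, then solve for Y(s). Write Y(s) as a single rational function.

Y(s) = (-4*s - 23)/(s^3 + 7*s^2 - 36)

Transform both sides with L{·}.
With L{y''} = s^2 Y - s·y(0) - y'(0) and L{y'} = sY - y(0), with y(0) = 0, y'(0) = -4: the LHS transforms to (s^2 + s - 6)Y - (-4).
The right side is L{e^(-6*t)} = 1/(s + 6).
So (s^2 + s - 6)Y = 1/(s + 6) + (-4).
Solve for Y(s) and write it as one ratio of polynomials.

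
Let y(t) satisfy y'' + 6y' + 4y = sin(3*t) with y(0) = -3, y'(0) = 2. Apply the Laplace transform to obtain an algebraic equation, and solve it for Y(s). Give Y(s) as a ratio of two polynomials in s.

Y(s) = (-3*s^3 - 16*s^2 - 27*s - 141)/(s^4 + 6*s^3 + 13*s^2 + 54*s + 36)

Laplace-transform each side.
The derivative rules (L{y''} = s^2 Y - s·y(0) - y'(0) and L{y'} = sY - y(0), with y(0) = -3, y'(0) = 2) turn the left side into (s^2 + 6*s + 4)Y - (-3*s - 16).
The right side is L{sin(3*t)} = 3/(s^2 + 9).
So (s^2 + 6*s + 4)Y = 3/(s^2 + 9) + (-3*s - 16).
Isolate Y and clear denominators.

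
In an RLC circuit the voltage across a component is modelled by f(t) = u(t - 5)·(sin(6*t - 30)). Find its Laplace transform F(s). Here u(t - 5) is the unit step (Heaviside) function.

F(s) = 6*exp(-5*s)/(s^2 + 36)

By the second shifting theorem, L{u(t - c)·g(t - c)} = e^(-cs)·G(s) with c = 5 and G(s) = L{g(t)}.
L{sin(6t)} = 6/(s^2 + 36).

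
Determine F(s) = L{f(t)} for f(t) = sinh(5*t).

L{sinh(5t)} = 5/(s^2 - 25).

F(s) = 5/(s^2 - 25)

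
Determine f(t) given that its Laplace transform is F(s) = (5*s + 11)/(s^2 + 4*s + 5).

Complete the square in the denominator: s^2 + 4*s + 5 = (s + 2)^2 + 1^2.
Split the numerator to match: 5*s + 11 = 5·(s + 2) + 1·1.
Invert each term: 5·(s + 2)/((s + 2)^2 + 1) ↔ 5e^(-2t)cos(t); 1·1/((s + 2)^2 + 1) ↔ e^(-2t)sin(t).

f(t) = exp(-2*t)*sin(t) + 5*exp(-2*t)*cos(t)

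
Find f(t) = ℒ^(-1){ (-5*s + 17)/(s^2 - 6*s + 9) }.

f(t) = 2*t*exp(3*t) - 5*exp(3*t)

Factor the denominator: s^2 - 6*s + 9 = (s - 3)^2.
Partial fraction decomposition gives [-5/(s - 3)] + [2/(s - 3)^2].
Invert each term: -5/(s - 3) ↔ -5e^(3t); 2/(s - 3)^2 ↔ 2t·e^(3t).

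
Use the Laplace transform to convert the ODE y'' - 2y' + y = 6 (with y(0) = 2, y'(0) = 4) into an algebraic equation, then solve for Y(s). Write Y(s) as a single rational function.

Apply the Laplace transform to the equation.
Using L{y''} = s^2 Y - s·y(0) - y'(0) and L{y'} = sY - y(0), with y(0) = 2, y'(0) = 4, the left side becomes (s^2 - 2*s + 1)Y - (2*s).
The right side is L{6} = 6/s.
So (s^2 - 2*s + 1)Y = 6/s + (2*s).
Isolate Y and clear denominators.

Y(s) = (2*s^2 + 6)/(s^3 - 2*s^2 + s)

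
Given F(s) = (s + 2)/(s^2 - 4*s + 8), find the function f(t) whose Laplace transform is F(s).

Complete the square in the denominator: s^2 - 4*s + 8 = (s - 2)^2 + 2^2.
Split the numerator to match: s + 2 = 1·(s - 2) + 2·2.
Invert each term: 1·(s - 2)/((s - 2)^2 + 4) ↔ e^(2t)cos(2t); 2·2/((s - 2)^2 + 4) ↔ 2e^(2t)sin(2t).

f(t) = 2*exp(2*t)*sin(2*t) + exp(2*t)*cos(2*t)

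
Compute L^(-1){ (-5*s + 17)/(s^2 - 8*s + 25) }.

Complete the square in the denominator: s^2 - 8*s + 25 = (s - 4)^2 + 3^2.
Split the numerator to match: -5*s + 17 = -5·(s - 4) - 1·3.
Invert each term: -5·(s - 4)/((s - 4)^2 + 9) ↔ -5e^(4t)cos(3t); -1·3/((s - 4)^2 + 9) ↔ -e^(4t)sin(3t).

-exp(4*t)*sin(3*t) - 5*exp(4*t)*cos(3*t)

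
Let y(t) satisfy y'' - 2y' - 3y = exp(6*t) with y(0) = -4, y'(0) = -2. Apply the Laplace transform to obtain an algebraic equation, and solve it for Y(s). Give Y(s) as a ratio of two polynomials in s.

Y(s) = (-4*s^2 + 30*s - 35)/(s^3 - 8*s^2 + 9*s + 18)

Apply the Laplace transform to the equation.
Using L{y''} = s^2 Y - s·y(0) - y'(0) and L{y'} = sY - y(0), with y(0) = -4, y'(0) = -2, the left side becomes (s^2 - 2*s - 3)Y - (-4*s + 6).
The right side is L{exp(6*t)} = 1/(s - 6).
So (s^2 - 2*s - 3)Y = 1/(s - 6) + (-4*s + 6).
Isolate Y and clear denominators.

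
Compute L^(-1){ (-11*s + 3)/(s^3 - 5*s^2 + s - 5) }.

-2*exp(5*t) - sin(t) + 2*cos(t)

Factor the denominator: s^3 - 5*s^2 + s - 5 = (s - 5)*(s^2 + 1).
Partial fraction decomposition gives [-2/(s - 5)] + [2*s/(s^2 + 1)] + [-1/(s^2 + 1)].
Invert each term: -2/(s - 5) ↔ -2e^(5t); 2·s/(s^2 + 1) ↔ 2cos(t); -1·1/(s^2 + 1) ↔ -sin(t).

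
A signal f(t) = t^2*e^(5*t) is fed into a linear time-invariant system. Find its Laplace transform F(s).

L{e^(5t)} = 1/(s - 5).
Then apply L{t^2·g(t)} = (-1)^2 d^2/ds^2[G(s)] with G(s) = 1/(s - 5):
differentiating 2 times and applying the sign gives 2/(s - 5)^3.

F(s) = 2/(s - 5)^3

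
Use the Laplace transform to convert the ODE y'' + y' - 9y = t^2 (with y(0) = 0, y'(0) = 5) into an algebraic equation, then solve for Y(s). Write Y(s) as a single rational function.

Y(s) = (5*s^3 + 2)/(s^5 + s^4 - 9*s^3)

Take the Laplace transform of both sides.
Using L{y''} = s^2 Y - s·y(0) - y'(0) and L{y'} = sY - y(0), with y(0) = 0, y'(0) = 5, the left side becomes (s^2 + s - 9)Y - (5).
The right side is L{t^2} = 2/s^3.
So (s^2 + s - 9)Y = 2/s^3 + (5).
Isolate Y and clear denominators.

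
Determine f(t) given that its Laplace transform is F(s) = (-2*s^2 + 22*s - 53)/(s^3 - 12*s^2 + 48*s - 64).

f(t) = 3*t^2*exp(4*t)/2 + 6*t*exp(4*t) - 2*exp(4*t)

Factor the denominator: s^3 - 12*s^2 + 48*s - 64 = (s - 4)^3.
Partial fraction decomposition gives [-2/(s - 4)] + [6/(s - 4)^2] + [3/(s - 4)^3].
Invert each term: -2/(s - 4) ↔ -2e^(4t); 6/(s - 4)^2 ↔ 6t·e^(4t); 3/(s - 4)^3 ↔ (3/2)t^2·e^(4t).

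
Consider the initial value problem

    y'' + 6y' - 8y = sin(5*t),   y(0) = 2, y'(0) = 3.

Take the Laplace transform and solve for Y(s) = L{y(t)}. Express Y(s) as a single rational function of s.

Apply the Laplace transform to the equation.
The derivative rules (L{y''} = s^2 Y - s·y(0) - y'(0) and L{y'} = sY - y(0), with y(0) = 2, y'(0) = 3) turn the left side into (s^2 + 6*s - 8)Y - (2*s + 15).
The right side is L{sin(5*t)} = 5/(s^2 + 25).
So (s^2 + 6*s - 8)Y = 5/(s^2 + 25) + (2*s + 15).
Solve for Y(s) and write it as one ratio of polynomials.

Y(s) = (2*s^3 + 15*s^2 + 50*s + 380)/(s^4 + 6*s^3 + 17*s^2 + 150*s - 200)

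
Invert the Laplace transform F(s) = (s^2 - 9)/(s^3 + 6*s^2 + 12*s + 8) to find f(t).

Factor the denominator: s^3 + 6*s^2 + 12*s + 8 = (s + 2)^3.
Partial fraction decomposition gives [1/(s + 2)] + [-4/(s + 2)^2] + [-5/(s + 2)^3].
Invert each term: 1/(s + 2) ↔ e^(-2t); -4/(s + 2)^2 ↔ -4t·e^(-2t); -5/(s + 2)^3 ↔ (-5/2)t^2·e^(-2t).

f(t) = -5*t^2*exp(-2*t)/2 - 4*t*exp(-2*t) + exp(-2*t)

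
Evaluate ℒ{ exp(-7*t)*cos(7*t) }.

(s + 7)/((s + 7)^2 + 49)

L{cos(7t)} = s/(s^2 + 49).
By the first shifting theorem, multiplying by e^(-7t) replaces s with s + 7.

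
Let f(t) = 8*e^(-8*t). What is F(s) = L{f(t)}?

F(s) = 8/(s + 8)

L{8} = 8/s.
By the first shifting theorem, multiplying by e^(-8t) replaces s with s + 8.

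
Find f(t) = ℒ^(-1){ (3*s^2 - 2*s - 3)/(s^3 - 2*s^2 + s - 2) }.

f(t) = exp(2*t) + 2*sin(t) + 2*cos(t)

Factor the denominator: s^3 - 2*s^2 + s - 2 = (s - 2)*(s^2 + 1).
Partial fraction decomposition gives [1/(s - 2)] + [2*s/(s^2 + 1)] + [2/(s^2 + 1)].
Invert each term: 1/(s - 2) ↔ e^(2t); 2·s/(s^2 + 1) ↔ 2cos(t); 2·1/(s^2 + 1) ↔ 2sin(t).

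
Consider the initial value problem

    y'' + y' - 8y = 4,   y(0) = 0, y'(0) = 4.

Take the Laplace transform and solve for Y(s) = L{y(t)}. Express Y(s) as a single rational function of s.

Apply the Laplace transform to the equation.
The derivative rules (L{y''} = s^2 Y - s·y(0) - y'(0) and L{y'} = sY - y(0), with y(0) = 0, y'(0) = 4) turn the left side into (s^2 + s - 8)Y - (4).
The right side is L{4} = 4/s.
So (s^2 + s - 8)Y = 4/s + (4).
Divide through and combine into a single rational function.

Y(s) = (4*s + 4)/(s^3 + s^2 - 8*s)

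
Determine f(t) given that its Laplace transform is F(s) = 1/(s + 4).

Since L{e^(-4t)} = 1/(s + 4), the inverse is e^(-4*t).

f(t) = exp(-4*t)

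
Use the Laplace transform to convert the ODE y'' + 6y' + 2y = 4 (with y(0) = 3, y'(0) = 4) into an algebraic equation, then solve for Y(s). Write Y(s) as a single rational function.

Take the Laplace transform of both sides.
Using L{y''} = s^2 Y - s·y(0) - y'(0) and L{y'} = sY - y(0), with y(0) = 3, y'(0) = 4, the left side becomes (s^2 + 6*s + 2)Y - (3*s + 22).
The right side is L{4} = 4/s.
So (s^2 + 6*s + 2)Y = 4/s + (3*s + 22).
Solve for Y(s) and write it as one ratio of polynomials.

Y(s) = (3*s^2 + 22*s + 4)/(s^3 + 6*s^2 + 2*s)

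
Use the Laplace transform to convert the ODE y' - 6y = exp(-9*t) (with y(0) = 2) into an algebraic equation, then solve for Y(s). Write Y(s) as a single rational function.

Transform both sides with L{·}.
With L{y'} = sY - y(0) = sY - 2: the LHS transforms to (s - 6)Y - (2).
The right side is L{exp(-9*t)} = 1/(s + 9).
So (s - 6)Y = 1/(s + 9) + (2).
Divide through and combine into a single rational function.

Y(s) = (2*s + 19)/(s^2 + 3*s - 54)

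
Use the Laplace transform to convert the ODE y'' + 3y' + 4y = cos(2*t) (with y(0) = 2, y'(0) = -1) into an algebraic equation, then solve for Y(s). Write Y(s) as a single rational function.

Y(s) = (2*s^3 + 5*s^2 + 9*s + 20)/(s^4 + 3*s^3 + 8*s^2 + 12*s + 16)

Laplace-transform each side.
Using L{y''} = s^2 Y - s·y(0) - y'(0) and L{y'} = sY - y(0), with y(0) = 2, y'(0) = -1, the left side becomes (s^2 + 3*s + 4)Y - (2*s + 5).
The right side is L{cos(2*t)} = s/(s^2 + 4).
So (s^2 + 3*s + 4)Y = s/(s^2 + 4) + (2*s + 5).
Divide through and combine into a single rational function.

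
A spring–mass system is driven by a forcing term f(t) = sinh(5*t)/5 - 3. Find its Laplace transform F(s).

F(s) = 1/(s^2 - 25) - 3/s

By linearity of the Laplace transform, transform each term separately.
L{-3} = -3/s; (1/5)·[L{sinh(5t)} = 5/(s^2 - 25)].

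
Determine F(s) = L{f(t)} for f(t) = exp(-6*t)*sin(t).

L{sin(t)} = 1/(s^2 + 1).
By the first shifting theorem, multiplying by e^(-6t) replaces s with s + 6.

F(s) = 1/((s + 6)^2 + 1)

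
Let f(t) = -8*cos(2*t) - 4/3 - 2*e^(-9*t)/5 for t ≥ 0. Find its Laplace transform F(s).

F(s) = -8*s/(s^2 + 4) - 2/(5*(s + 9)) - 4/(3*s)

Apply the Laplace transform termwise.
(-8)·[L{cos(2t)} = s/(s^2 + 4)]; L{-4/3} = (-4/3)/s; (-2/5)·[L{e^(-9t)} = 1/(s + 9)].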